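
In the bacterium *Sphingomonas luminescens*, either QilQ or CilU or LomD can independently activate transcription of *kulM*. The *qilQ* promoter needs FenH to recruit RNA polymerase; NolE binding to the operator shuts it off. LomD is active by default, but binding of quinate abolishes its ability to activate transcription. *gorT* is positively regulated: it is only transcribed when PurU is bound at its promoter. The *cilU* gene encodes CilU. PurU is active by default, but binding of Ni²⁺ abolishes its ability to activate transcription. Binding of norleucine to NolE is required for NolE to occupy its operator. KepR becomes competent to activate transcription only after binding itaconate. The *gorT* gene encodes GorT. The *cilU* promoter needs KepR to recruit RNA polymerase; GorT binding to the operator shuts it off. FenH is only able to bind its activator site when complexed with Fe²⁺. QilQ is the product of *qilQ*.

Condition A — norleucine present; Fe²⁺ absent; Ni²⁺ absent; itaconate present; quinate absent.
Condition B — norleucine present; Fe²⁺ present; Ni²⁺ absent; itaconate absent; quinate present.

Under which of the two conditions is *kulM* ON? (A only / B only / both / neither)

A only

Condition A:
Norleucine is present, so NolE is active.
Fe²⁺ is absent, so FenH is inactive.
With repressor NolE bound, *qilQ* is not transcribed.
So QilQ is not produced.
Ni²⁺ is absent, so PurU is active.
No repressor is bound and PurU is active, so *gorT* is transcribed.
So GorT is produced and active.
Itaconate is present, so KepR is active.
With repressor GorT bound, *cilU* is not transcribed.
So CilU is not produced.
Quinate is absent, so LomD is active.
Activator LomD is present, so *kulM* is transcribed.
→ *kulM* is ON in A.
Condition B:
Norleucine is present, so NolE is active.
Fe²⁺ is present, so FenH is active.
With repressor NolE bound, *qilQ* is not transcribed.
So QilQ is not produced.
Ni²⁺ is absent, so PurU is active.
No repressor is bound and PurU is active, so *gorT* is transcribed.
So GorT is produced and active.
Itaconate is absent, so KepR is inactive.
With repressor GorT bound, *cilU* is not transcribed.
So CilU is not produced.
Quinate is present, so LomD is inactive.
No activator is available at the *kulM* promoter, so *kulM* is not transcribed.
→ *kulM* is OFF in B.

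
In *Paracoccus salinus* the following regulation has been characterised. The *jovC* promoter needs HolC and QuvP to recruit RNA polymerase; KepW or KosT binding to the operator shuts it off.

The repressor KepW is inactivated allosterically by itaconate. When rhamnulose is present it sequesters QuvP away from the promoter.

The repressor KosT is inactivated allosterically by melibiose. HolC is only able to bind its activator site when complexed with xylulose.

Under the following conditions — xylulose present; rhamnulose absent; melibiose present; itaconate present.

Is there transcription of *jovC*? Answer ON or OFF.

Itaconate is present, so KepW is inactive.
Xylulose is present, so HolC is active.
Rhamnulose is absent, so QuvP is active.
Melibiose is present, so KosT is inactive.
No repressor is bound and HolC and QuvP are active, so *jovC* is transcribed.

ON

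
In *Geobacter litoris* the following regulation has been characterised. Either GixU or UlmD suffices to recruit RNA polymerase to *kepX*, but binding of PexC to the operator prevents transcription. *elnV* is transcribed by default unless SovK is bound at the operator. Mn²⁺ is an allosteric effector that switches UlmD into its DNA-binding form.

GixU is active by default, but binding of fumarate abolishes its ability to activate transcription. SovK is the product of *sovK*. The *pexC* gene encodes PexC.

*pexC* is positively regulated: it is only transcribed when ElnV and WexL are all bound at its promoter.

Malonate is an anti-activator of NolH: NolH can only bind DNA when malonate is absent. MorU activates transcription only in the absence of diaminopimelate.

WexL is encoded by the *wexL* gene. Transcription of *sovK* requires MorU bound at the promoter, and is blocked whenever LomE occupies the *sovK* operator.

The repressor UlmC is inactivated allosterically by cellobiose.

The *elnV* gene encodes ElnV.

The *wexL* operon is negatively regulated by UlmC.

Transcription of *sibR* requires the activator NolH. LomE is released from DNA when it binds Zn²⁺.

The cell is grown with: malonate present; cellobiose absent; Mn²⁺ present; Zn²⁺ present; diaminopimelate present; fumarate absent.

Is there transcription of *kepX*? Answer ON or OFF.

Fumarate is absent, so GixU is active.
Zn²⁺ is present, so LomE is inactive.
Diaminopimelate is present, so MorU is inactive.
Required activator MorU is absent, so *sovK* is not transcribed.
So SovK is not produced.
With no repressor bound, *elnV* is transcribed.
So ElnV is produced and active.
Cellobiose is absent, so UlmC is active.
With repressor UlmC bound, *wexL* is not transcribed.
So WexL is not produced.
Required activator WexL is absent, so *pexC* is not transcribed.
So PexC is not produced.
Mn²⁺ is present, so UlmD is active.
Activator GixU is present, so *kepX* is transcribed.

ON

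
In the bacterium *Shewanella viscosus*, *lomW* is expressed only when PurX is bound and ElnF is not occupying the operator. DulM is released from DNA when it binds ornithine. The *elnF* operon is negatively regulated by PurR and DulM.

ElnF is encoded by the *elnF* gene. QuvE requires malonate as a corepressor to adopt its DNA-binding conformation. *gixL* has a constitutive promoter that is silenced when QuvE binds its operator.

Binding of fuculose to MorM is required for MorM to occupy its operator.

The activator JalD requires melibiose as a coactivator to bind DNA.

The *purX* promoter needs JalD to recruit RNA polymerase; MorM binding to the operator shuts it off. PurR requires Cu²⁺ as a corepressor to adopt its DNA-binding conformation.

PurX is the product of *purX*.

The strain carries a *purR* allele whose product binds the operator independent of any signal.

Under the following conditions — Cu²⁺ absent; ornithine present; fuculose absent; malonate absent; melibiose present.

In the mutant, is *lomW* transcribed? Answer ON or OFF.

ON

Fuculose is absent, so MorM is inactive.
Melibiose is present, so JalD is active.
No repressor is bound and JalD is active, so *purX* is transcribed.
So PurX is produced and active.
PurR is constitutively active in this strain.
Ornithine is present, so DulM is inactive.
With repressor PurR bound, *elnF* is not transcribed.
So ElnF is not produced.
No repressor is bound and PurX is active, so *lomW* is transcribed.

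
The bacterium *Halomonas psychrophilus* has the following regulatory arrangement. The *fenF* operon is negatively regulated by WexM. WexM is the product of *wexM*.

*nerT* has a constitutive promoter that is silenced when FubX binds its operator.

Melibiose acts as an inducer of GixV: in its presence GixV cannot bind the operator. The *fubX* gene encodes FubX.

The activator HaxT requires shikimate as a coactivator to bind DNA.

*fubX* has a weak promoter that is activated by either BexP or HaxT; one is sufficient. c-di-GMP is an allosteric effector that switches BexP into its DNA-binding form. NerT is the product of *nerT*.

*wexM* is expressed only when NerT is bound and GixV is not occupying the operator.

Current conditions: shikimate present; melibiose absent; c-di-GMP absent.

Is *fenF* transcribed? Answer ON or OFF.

ON

c-di-GMP is absent, so BexP is inactive.
Shikimate is present, so HaxT is active.
Activator HaxT is present, so *fubX* is transcribed.
So FubX is produced and active.
With repressor FubX bound, *nerT* is not transcribed.
So NerT is not produced.
Melibiose is absent, so GixV is active.
With repressor GixV bound, *wexM* is not transcribed.
So WexM is not produced.
With no repressor bound, *fenF* is transcribed.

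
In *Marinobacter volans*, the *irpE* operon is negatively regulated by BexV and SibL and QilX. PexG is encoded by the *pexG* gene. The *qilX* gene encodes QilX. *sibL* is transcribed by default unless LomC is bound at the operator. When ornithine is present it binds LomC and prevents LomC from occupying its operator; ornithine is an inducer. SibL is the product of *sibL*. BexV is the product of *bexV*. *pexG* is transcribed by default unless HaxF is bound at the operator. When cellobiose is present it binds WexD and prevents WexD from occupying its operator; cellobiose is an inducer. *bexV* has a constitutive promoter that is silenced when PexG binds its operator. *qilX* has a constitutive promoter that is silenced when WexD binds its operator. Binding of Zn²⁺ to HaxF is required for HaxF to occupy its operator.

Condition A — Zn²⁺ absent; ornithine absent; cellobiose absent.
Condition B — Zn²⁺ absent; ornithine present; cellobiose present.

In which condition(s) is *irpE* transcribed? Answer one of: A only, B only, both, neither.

A only

Condition A:
Zn²⁺ is absent, so HaxF is inactive.
With no repressor bound, *pexG* is transcribed.
So PexG is produced and active.
With repressor PexG bound, *bexV* is not transcribed.
So BexV is not produced.
Ornithine is absent, so LomC is active.
With repressor LomC bound, *sibL* is not transcribed.
So SibL is not produced.
Cellobiose is absent, so WexD is active.
With repressor WexD bound, *qilX* is not transcribed.
So QilX is not produced.
With no repressor bound, *irpE* is transcribed.
→ *irpE* is ON in A.
Condition B:
Zn²⁺ is absent, so HaxF is inactive.
With no repressor bound, *pexG* is transcribed.
So PexG is produced and active.
With repressor PexG bound, *bexV* is not transcribed.
So BexV is not produced.
Ornithine is present, so LomC is inactive.
With no repressor bound, *sibL* is transcribed.
So SibL is produced and active.
Cellobiose is present, so WexD is inactive.
With no repressor bound, *qilX* is transcribed.
So QilX is produced and active.
With repressor SibL bound, *irpE* is not transcribed.
→ *irpE* is OFF in B.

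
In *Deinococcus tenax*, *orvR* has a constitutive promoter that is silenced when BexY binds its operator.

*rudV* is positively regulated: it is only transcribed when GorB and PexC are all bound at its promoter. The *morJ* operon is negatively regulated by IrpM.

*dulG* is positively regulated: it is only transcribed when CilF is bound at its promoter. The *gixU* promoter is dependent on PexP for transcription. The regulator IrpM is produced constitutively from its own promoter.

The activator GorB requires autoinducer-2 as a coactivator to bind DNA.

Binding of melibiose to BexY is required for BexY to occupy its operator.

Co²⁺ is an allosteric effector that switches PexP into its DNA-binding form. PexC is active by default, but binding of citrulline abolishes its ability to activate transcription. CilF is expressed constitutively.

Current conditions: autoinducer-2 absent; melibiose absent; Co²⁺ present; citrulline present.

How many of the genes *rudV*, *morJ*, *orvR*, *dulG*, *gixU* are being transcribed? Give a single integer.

Autoinducer-2 is absent, so GorB is inactive.
Citrulline is present, so PexC is inactive.
Required activator GorB is absent, so *rudV* is not transcribed.
→ *rudV* is OFF.
IrpM is produced constitutively and is active.
With repressor IrpM bound, *morJ* is not transcribed.
→ *morJ* is OFF.
Melibiose is absent, so BexY is inactive.
With no repressor bound, *orvR* is transcribed.
→ *orvR* is ON.
CilF is produced constitutively and is active.
No repressor is bound and CilF is active, so *dulG* is transcribed.
→ *dulG* is ON.
Co²⁺ is present, so PexP is active.
No repressor is bound and PexP is active, so *gixU* is transcribed.
→ *gixU* is ON.
3 of the 5 genes are transcribed.

3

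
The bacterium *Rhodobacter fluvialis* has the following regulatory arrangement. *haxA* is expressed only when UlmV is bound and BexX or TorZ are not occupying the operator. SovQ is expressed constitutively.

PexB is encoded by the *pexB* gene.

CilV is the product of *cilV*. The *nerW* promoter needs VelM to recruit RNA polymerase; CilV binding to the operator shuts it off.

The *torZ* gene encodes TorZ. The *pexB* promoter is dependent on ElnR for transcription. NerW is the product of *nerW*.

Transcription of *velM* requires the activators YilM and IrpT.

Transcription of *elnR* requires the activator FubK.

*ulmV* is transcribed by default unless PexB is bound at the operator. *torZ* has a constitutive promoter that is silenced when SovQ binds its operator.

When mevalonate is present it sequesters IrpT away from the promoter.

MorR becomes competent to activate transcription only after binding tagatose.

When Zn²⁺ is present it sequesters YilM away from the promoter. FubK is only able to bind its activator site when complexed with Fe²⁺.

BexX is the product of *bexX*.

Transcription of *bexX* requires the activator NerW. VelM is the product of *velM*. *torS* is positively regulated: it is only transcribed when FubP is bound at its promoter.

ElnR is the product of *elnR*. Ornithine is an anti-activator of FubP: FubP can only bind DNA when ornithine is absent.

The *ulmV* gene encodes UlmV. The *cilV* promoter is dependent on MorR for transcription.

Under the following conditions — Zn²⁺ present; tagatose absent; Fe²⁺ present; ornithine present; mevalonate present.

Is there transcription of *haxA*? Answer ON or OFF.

Fe²⁺ is present, so FubK is active.
No repressor is bound and FubK is active, so *elnR* is transcribed.
So ElnR is produced and active.
No repressor is bound and ElnR is active, so *pexB* is transcribed.
So PexB is produced and active.
With repressor PexB bound, *ulmV* is not transcribed.
So UlmV is not produced.
Zn²⁺ is present, so YilM is inactive.
Mevalonate is present, so IrpT is inactive.
Required activator YilM is absent, so *velM* is not transcribed.
So VelM is not produced.
Tagatose is absent, so MorR is inactive.
Required activator MorR is absent, so *cilV* is not transcribed.
So CilV is not produced.
Required activator VelM is absent, so *nerW* is not transcribed.
So NerW is not produced.
Required activator NerW is absent, so *bexX* is not transcribed.
So BexX is not produced.
SovQ is produced constitutively and is active.
With repressor SovQ bound, *torZ* is not transcribed.
So TorZ is not produced.
Required activator UlmV is absent, so *haxA* is not transcribed.

OFF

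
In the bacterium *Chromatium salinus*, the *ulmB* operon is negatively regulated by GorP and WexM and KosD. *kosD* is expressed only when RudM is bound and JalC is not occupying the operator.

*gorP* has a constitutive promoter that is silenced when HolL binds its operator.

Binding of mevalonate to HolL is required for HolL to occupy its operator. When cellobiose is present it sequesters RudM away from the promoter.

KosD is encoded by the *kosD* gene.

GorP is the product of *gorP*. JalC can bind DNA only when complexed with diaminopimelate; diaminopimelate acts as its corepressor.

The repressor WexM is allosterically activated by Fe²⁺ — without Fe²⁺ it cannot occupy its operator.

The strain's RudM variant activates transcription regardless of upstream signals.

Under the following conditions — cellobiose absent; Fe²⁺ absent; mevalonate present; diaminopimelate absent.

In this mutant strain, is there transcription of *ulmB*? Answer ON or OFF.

Mevalonate is present, so HolL is active.
With repressor HolL bound, *gorP* is not transcribed.
So GorP is not produced.
Fe²⁺ is absent, so WexM is inactive.
Diaminopimelate is absent, so JalC is inactive.
RudM is constitutively active in this strain.
No repressor is bound and RudM is active, so *kosD* is transcribed.
So KosD is produced and active.
With repressor KosD bound, *ulmB* is not transcribed.

OFF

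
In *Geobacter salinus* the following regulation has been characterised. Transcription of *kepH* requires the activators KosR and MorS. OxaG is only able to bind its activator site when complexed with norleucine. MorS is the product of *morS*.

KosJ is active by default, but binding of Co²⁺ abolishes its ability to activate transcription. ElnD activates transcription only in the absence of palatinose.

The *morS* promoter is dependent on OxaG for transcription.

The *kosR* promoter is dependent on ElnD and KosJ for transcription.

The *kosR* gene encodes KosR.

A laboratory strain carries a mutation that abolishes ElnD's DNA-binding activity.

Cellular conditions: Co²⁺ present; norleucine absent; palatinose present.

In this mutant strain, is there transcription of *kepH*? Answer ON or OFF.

ElnD is non-functional in this strain, so it has no effect.
Co²⁺ is present, so KosJ is inactive.
Required activator ElnD is absent, so *kosR* is not transcribed.
So KosR is not produced.
Norleucine is absent, so OxaG is inactive.
Required activator OxaG is absent, so *morS* is not transcribed.
So MorS is not produced.
Required activator KosR is absent, so *kepH* is not transcribed.

OFF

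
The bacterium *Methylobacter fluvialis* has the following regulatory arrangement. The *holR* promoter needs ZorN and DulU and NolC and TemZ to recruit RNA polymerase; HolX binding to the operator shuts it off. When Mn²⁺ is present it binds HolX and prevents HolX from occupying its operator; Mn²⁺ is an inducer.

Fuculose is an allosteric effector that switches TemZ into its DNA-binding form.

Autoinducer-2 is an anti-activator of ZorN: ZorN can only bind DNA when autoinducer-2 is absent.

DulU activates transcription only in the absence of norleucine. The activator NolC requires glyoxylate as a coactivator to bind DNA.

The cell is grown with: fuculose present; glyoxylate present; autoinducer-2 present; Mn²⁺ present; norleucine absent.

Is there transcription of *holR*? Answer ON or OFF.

OFF

Autoinducer-2 is present, so ZorN is inactive.
Norleucine is absent, so DulU is active.
Glyoxylate is present, so NolC is active.
Fuculose is present, so TemZ is active.
Mn²⁺ is present, so HolX is inactive.
Required activator ZorN is absent, so *holR* is not transcribed.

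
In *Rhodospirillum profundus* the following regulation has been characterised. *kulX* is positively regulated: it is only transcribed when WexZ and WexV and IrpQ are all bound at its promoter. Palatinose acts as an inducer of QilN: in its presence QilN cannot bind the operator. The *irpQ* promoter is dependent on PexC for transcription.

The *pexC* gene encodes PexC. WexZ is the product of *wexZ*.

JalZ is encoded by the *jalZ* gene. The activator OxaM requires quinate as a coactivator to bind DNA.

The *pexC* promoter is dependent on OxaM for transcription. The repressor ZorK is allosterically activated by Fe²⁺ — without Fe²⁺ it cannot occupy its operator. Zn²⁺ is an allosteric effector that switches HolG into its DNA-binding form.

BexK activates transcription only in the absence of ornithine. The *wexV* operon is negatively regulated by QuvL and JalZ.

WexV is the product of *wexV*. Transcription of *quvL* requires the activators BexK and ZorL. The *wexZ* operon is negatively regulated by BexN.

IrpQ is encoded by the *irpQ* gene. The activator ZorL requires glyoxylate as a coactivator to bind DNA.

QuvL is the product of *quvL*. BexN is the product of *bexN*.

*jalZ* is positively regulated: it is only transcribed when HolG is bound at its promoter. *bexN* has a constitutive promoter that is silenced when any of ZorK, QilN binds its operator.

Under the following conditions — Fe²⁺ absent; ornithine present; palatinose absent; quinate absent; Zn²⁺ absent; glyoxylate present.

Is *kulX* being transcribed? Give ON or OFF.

Fe²⁺ is absent, so ZorK is inactive.
Palatinose is absent, so QilN is active.
With repressor QilN bound, *bexN* is not transcribed.
So BexN is not produced.
With no repressor bound, *wexZ* is transcribed.
So WexZ is produced and active.
Ornithine is present, so BexK is inactive.
Glyoxylate is present, so ZorL is active.
Required activator BexK is absent, so *quvL* is not transcribed.
So QuvL is not produced.
Zn²⁺ is absent, so HolG is inactive.
Required activator HolG is absent, so *jalZ* is not transcribed.
So JalZ is not produced.
With no repressor bound, *wexV* is transcribed.
So WexV is produced and active.
Quinate is absent, so OxaM is inactive.
Required activator OxaM is absent, so *pexC* is not transcribed.
So PexC is not produced.
Required activator PexC is absent, so *irpQ* is not transcribed.
So IrpQ is not produced.
Required activator IrpQ is absent, so *kulX* is not transcribed.

OFF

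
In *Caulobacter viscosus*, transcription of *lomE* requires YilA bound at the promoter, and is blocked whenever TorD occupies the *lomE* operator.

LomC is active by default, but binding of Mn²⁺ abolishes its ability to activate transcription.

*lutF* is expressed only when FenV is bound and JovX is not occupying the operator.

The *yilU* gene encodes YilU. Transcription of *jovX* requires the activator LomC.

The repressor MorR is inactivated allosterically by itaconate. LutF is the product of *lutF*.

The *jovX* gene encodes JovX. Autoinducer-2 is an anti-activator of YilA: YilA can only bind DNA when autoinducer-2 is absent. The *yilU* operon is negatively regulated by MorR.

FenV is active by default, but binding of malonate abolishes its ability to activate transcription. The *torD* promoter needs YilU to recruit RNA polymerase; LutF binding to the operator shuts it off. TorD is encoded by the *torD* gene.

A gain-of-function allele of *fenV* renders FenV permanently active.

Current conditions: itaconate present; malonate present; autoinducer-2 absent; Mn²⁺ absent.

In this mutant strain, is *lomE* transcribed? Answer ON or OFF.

Autoinducer-2 is absent, so YilA is active.
Itaconate is present, so MorR is inactive.
With no repressor bound, *yilU* is transcribed.
So YilU is produced and active.
Mn²⁺ is absent, so LomC is active.
No repressor is bound and LomC is active, so *jovX* is transcribed.
So JovX is produced and active.
FenV is constitutively active in this strain.
With repressor JovX bound, *lutF* is not transcribed.
So LutF is not produced.
No repressor is bound and YilU is active, so *torD* is transcribed.
So TorD is produced and active.
With repressor TorD bound, *lomE* is not transcribed.

OFF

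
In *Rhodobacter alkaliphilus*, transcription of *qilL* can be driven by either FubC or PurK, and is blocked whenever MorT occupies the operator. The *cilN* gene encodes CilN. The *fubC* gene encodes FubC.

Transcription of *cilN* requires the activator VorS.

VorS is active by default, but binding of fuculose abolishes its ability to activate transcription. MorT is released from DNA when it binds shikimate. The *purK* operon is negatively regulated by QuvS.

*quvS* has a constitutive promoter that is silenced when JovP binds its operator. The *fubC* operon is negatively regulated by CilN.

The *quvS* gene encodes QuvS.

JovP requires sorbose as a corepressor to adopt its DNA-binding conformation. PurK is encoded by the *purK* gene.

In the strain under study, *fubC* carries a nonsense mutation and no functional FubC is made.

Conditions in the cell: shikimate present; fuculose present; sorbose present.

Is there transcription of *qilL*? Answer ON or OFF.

ON

Shikimate is present, so MorT is inactive.
FubC is non-functional in this strain, so it has no effect.
Sorbose is present, so JovP is active.
With repressor JovP bound, *quvS* is not transcribed.
So QuvS is not produced.
With no repressor bound, *purK* is transcribed.
So PurK is produced and active.
Activator PurK is present, so *qilL* is transcribed.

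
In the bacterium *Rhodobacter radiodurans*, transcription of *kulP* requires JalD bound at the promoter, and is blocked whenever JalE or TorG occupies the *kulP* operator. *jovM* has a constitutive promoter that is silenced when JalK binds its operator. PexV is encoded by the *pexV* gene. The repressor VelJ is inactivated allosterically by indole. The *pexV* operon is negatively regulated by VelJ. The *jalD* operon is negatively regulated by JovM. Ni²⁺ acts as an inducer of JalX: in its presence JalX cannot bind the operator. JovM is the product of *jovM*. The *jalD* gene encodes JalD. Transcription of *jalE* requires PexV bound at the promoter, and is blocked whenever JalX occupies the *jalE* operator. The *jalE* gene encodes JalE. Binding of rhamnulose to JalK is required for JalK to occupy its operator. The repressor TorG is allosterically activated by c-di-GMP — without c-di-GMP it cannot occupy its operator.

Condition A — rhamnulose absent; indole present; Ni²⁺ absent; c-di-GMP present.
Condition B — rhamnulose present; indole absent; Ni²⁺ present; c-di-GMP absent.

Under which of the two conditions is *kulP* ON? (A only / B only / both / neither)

B only

Condition A:
Rhamnulose is absent, so JalK is inactive.
With no repressor bound, *jovM* is transcribed.
So JovM is produced and active.
With repressor JovM bound, *jalD* is not transcribed.
So JalD is not produced.
Indole is present, so VelJ is inactive.
With no repressor bound, *pexV* is transcribed.
So PexV is produced and active.
Ni²⁺ is absent, so JalX is active.
With repressor JalX bound, *jalE* is not transcribed.
So JalE is not produced.
c-di-GMP is present, so TorG is active.
With repressor TorG bound, *kulP* is not transcribed.
→ *kulP* is OFF in A.
Condition B:
Rhamnulose is present, so JalK is active.
With repressor JalK bound, *jovM* is not transcribed.
So JovM is not produced.
With no repressor bound, *jalD* is transcribed.
So JalD is produced and active.
Indole is absent, so VelJ is active.
With repressor VelJ bound, *pexV* is not transcribed.
So PexV is not produced.
Ni²⁺ is present, so JalX is inactive.
Required activator PexV is absent, so *jalE* is not transcribed.
So JalE is not produced.
c-di-GMP is absent, so TorG is inactive.
No repressor is bound and JalD is active, so *kulP* is transcribed.
→ *kulP* is ON in B.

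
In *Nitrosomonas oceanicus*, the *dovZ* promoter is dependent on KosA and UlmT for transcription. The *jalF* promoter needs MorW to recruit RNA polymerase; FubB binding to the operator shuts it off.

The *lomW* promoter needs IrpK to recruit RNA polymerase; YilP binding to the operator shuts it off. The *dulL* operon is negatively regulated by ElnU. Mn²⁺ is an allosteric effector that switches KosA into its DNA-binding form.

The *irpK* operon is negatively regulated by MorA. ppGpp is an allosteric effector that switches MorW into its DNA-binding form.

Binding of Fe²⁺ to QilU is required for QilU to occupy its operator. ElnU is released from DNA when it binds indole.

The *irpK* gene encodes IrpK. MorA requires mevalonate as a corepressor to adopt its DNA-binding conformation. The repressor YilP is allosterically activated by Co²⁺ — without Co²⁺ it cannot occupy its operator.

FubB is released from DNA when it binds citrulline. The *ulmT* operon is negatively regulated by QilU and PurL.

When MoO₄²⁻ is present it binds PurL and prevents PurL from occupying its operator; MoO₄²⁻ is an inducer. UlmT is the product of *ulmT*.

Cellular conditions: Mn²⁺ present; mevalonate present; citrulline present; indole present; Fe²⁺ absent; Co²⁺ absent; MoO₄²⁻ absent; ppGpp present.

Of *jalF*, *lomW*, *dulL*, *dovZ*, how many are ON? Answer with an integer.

2

Citrulline is present, so FubB is inactive.
ppGpp is present, so MorW is active.
No repressor is bound and MorW is active, so *jalF* is transcribed.
→ *jalF* is ON.
Co²⁺ is absent, so YilP is inactive.
Mevalonate is present, so MorA is active.
With repressor MorA bound, *irpK* is not transcribed.
So IrpK is not produced.
Required activator IrpK is absent, so *lomW* is not transcribed.
→ *lomW* is OFF.
Indole is present, so ElnU is inactive.
With no repressor bound, *dulL* is transcribed.
→ *dulL* is ON.
Mn²⁺ is present, so KosA is active.
Fe²⁺ is absent, so QilU is inactive.
MoO₄²⁻ is absent, so PurL is active.
With repressor PurL bound, *ulmT* is not transcribed.
So UlmT is not produced.
Required activator UlmT is absent, so *dovZ* is not transcribed.
→ *dovZ* is OFF.
2 of the 4 genes are transcribed.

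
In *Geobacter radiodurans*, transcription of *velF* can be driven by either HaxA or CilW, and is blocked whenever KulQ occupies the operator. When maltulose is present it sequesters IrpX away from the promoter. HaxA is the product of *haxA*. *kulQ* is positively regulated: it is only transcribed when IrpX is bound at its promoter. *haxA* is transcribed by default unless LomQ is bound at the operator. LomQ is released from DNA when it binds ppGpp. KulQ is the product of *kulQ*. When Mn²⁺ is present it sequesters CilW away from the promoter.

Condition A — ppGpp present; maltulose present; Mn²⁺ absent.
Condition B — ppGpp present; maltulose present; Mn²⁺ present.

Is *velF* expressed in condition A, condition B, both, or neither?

Condition A:
ppGpp is present, so LomQ is inactive.
With no repressor bound, *haxA* is transcribed.
So HaxA is produced and active.
Maltulose is present, so IrpX is inactive.
Required activator IrpX is absent, so *kulQ* is not transcribed.
So KulQ is not produced.
Mn²⁺ is absent, so CilW is active.
Activator HaxA is present, so *velF* is transcribed.
→ *velF* is ON in A.
Condition B:
ppGpp is present, so LomQ is inactive.
With no repressor bound, *haxA* is transcribed.
So HaxA is produced and active.
Maltulose is present, so IrpX is inactive.
Required activator IrpX is absent, so *kulQ* is not transcribed.
So KulQ is not produced.
Mn²⁺ is present, so CilW is inactive.
Activator HaxA is present, so *velF* is transcribed.
→ *velF* is ON in B.

both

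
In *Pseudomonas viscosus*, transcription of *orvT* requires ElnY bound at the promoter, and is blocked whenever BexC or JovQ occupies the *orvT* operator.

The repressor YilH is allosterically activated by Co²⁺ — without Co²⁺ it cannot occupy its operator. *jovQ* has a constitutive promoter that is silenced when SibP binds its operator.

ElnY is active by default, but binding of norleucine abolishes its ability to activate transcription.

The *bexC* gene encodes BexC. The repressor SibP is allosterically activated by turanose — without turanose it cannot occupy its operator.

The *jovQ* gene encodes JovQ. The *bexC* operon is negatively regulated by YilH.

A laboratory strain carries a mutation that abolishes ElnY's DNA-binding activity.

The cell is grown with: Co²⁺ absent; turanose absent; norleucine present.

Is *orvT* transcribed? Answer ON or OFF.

Co²⁺ is absent, so YilH is inactive.
With no repressor bound, *bexC* is transcribed.
So BexC is produced and active.
Turanose is absent, so SibP is inactive.
With no repressor bound, *jovQ* is transcribed.
So JovQ is produced and active.
ElnY is non-functional in this strain, so it has no effect.
With repressor BexC bound, *orvT* is not transcribed.

OFF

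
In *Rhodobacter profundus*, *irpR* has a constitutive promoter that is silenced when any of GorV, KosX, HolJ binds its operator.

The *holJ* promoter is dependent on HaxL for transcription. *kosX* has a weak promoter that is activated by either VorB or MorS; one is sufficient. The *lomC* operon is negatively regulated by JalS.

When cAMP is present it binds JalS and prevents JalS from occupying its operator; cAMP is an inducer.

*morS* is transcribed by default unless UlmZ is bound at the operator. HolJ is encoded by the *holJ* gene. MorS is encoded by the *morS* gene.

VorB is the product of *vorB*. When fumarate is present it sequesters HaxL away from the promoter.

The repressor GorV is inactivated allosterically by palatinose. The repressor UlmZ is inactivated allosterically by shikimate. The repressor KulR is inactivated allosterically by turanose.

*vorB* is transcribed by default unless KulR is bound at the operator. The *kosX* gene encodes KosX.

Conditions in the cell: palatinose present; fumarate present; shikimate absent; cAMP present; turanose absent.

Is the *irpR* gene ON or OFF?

ON

Palatinose is present, so GorV is inactive.
Turanose is absent, so KulR is active.
With repressor KulR bound, *vorB* is not transcribed.
So VorB is not produced.
Shikimate is absent, so UlmZ is active.
With repressor UlmZ bound, *morS* is not transcribed.
So MorS is not produced.
No activator is available at the *kosX* promoter, so *kosX* is not transcribed.
So KosX is not produced.
Fumarate is present, so HaxL is inactive.
Required activator HaxL is absent, so *holJ* is not transcribed.
So HolJ is not produced.
With no repressor bound, *irpR* is transcribed.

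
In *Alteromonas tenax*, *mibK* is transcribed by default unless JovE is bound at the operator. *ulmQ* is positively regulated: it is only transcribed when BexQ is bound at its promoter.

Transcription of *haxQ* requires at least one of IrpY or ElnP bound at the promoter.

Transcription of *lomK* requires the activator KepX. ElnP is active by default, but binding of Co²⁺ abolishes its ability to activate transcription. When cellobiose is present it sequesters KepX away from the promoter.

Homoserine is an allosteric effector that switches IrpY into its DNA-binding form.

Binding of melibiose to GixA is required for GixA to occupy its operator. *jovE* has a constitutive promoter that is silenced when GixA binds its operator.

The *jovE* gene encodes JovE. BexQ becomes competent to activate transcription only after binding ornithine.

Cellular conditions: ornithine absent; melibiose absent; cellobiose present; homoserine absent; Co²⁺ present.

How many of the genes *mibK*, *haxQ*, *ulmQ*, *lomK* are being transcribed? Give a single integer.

0

Melibiose is absent, so GixA is inactive.
With no repressor bound, *jovE* is transcribed.
So JovE is produced and active.
With repressor JovE bound, *mibK* is not transcribed.
→ *mibK* is OFF.
Homoserine is absent, so IrpY is inactive.
Co²⁺ is present, so ElnP is inactive.
No activator is available at the *haxQ* promoter, so *haxQ* is not transcribed.
→ *haxQ* is OFF.
Ornithine is absent, so BexQ is inactive.
Required activator BexQ is absent, so *ulmQ* is not transcribed.
→ *ulmQ* is OFF.
Cellobiose is present, so KepX is inactive.
Required activator KepX is absent, so *lomK* is not transcribed.
→ *lomK* is OFF.
0 of the 4 genes are transcribed.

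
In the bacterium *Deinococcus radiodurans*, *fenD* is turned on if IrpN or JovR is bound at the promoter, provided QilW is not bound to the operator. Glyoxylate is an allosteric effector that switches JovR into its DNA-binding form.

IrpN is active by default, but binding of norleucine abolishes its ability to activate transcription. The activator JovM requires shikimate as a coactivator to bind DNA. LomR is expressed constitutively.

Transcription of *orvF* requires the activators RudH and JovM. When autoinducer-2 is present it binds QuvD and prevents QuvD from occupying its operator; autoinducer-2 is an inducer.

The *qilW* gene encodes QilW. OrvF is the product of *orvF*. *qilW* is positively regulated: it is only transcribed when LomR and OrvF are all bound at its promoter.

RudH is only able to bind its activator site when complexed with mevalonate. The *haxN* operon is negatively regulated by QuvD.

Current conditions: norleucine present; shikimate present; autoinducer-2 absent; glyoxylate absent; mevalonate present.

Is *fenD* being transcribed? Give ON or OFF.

Norleucine is present, so IrpN is inactive.
LomR is produced constitutively and is active.
Mevalonate is present, so RudH is active.
Shikimate is present, so JovM is active.
No repressor is bound and RudH and JovM are active, so *orvF* is transcribed.
So OrvF is produced and active.
No repressor is bound and LomR and OrvF are active, so *qilW* is transcribed.
So QilW is produced and active.
Glyoxylate is absent, so JovR is inactive.
With repressor QilW bound, *fenD* is not transcribed.

OFF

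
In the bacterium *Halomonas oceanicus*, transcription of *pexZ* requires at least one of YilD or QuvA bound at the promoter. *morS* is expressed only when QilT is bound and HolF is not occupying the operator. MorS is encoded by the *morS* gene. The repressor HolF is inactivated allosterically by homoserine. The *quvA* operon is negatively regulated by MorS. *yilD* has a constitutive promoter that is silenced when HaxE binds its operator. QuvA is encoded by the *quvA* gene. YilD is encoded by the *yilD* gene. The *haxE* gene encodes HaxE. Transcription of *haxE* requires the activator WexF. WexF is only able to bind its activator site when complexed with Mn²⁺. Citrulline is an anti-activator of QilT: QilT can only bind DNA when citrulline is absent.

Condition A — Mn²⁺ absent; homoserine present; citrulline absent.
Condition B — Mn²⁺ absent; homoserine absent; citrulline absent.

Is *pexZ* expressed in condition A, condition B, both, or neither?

both

Condition A:
Mn²⁺ is absent, so WexF is inactive.
Required activator WexF is absent, so *haxE* is not transcribed.
So HaxE is not produced.
With no repressor bound, *yilD* is transcribed.
So YilD is produced and active.
Homoserine is present, so HolF is inactive.
Citrulline is absent, so QilT is active.
No repressor is bound and QilT is active, so *morS* is transcribed.
So MorS is produced and active.
With repressor MorS bound, *quvA* is not transcribed.
So QuvA is not produced.
Activator YilD is present, so *pexZ* is transcribed.
→ *pexZ* is ON in A.
Condition B:
Mn²⁺ is absent, so WexF is inactive.
Required activator WexF is absent, so *haxE* is not transcribed.
So HaxE is not produced.
With no repressor bound, *yilD* is transcribed.
So YilD is produced and active.
Homoserine is absent, so HolF is active.
Citrulline is absent, so QilT is active.
With repressor HolF bound, *morS* is not transcribed.
So MorS is not produced.
With no repressor bound, *quvA* is transcribed.
So QuvA is produced and active.
Activator YilD is present, so *pexZ* is transcribed.
→ *pexZ* is ON in B.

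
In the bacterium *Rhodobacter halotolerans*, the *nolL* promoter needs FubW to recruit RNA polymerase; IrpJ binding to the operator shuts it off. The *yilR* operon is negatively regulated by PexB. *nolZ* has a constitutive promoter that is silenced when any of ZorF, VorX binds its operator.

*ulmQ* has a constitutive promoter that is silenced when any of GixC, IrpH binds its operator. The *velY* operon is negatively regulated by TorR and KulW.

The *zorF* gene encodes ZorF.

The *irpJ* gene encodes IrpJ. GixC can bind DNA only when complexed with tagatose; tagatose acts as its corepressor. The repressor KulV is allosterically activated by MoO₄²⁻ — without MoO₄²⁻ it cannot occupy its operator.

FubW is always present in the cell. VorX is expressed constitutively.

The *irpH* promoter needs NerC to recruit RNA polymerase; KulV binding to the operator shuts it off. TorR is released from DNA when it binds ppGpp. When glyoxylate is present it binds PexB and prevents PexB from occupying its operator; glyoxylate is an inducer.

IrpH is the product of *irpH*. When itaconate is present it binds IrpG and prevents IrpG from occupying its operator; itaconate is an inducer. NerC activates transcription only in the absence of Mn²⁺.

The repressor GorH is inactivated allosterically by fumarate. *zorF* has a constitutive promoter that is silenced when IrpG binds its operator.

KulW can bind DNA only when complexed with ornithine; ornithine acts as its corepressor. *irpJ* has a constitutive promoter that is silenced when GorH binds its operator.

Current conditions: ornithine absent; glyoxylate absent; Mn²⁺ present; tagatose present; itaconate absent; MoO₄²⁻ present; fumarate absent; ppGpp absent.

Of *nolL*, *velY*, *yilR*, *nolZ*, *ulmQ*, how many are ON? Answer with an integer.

1

FubW is produced constitutively and is active.
Fumarate is absent, so GorH is active.
With repressor GorH bound, *irpJ* is not transcribed.
So IrpJ is not produced.
No repressor is bound and FubW is active, so *nolL* is transcribed.
→ *nolL* is ON.
ppGpp is absent, so TorR is active.
Ornithine is absent, so KulW is inactive.
With repressor TorR bound, *velY* is not transcribed.
→ *velY* is OFF.
Glyoxylate is absent, so PexB is active.
With repressor PexB bound, *yilR* is not transcribed.
→ *yilR* is OFF.
Itaconate is absent, so IrpG is active.
With repressor IrpG bound, *zorF* is not transcribed.
So ZorF is not produced.
VorX is produced constitutively and is active.
With repressor VorX bound, *nolZ* is not transcribed.
→ *nolZ* is OFF.
Tagatose is present, so GixC is active.
Mn²⁺ is present, so NerC is inactive.
MoO₄²⁻ is present, so KulV is active.
With repressor KulV bound, *irpH* is not transcribed.
So IrpH is not produced.
With repressor GixC bound, *ulmQ* is not transcribed.
→ *ulmQ* is OFF.
1 of the 5 genes is transcribed.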